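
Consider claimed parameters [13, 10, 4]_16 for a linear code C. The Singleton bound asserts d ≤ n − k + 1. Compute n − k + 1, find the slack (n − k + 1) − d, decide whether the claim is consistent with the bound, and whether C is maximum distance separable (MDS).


Singleton RHS = n − k + 1 = 4, slack = 0, bound satisfied, MDS.

Singleton bound: d ≤ n − k + 1.
Here n = 13, k = 10, so n − k + 1 = 4.
Given d = 4, check d ≤ 4: YES.
Slack = (n − k + 1) − d = 0.
The code is MDS (slack = 0).
Description: the claimed parameters are [13, 10, 4]_16; such a code would be MDS (meets Singleton bound).


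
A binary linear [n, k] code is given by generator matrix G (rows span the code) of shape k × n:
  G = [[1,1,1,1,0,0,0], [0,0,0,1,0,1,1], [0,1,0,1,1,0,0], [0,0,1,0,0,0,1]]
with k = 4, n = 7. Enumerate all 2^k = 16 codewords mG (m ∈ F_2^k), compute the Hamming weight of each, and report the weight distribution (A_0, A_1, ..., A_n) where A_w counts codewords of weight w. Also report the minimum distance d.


Weight distribution: A_0 = 1, A_2 = 1, A_3 = 6, A_4 = 5, A_5 = 2, A_6 = 1. Minimum distance d = 2.

Enumerate all 2^4 = 16 messages m ∈ F_2^4.
For each, compute codeword c = mG in F_2^7, then tally its weight.
  m = 0000 → c = 0000000, weight = 0.
  m = 1000 → c = 1111000, weight = 4.
  m = 0100 → c = 0001011, weight = 3.
  m = 1100 → c = 1110011, weight = 5.
  m = 0010 → c = 0101100, weight = 3.
  m = 1010 → c = 1010100, weight = 3.
  m = 0110 → c = 0100111, weight = 4.
  m = 1110 → c = 1011111, weight = 6.
  m = 0001 → c = 0010001, weight = 2.
  m = 1001 → c = 1101001, weight = 4.
  m = 0101 → c = 0011010, weight = 3.
  m = 1101 → c = 1100010, weight = 3.
  m = 0011 → c = 0111101, weight = 5.
  m = 1011 → c = 1000101, weight = 3.
  m = 0111 → c = 0110110, weight = 4.
  m = 1111 → c = 1001110, weight = 4.
Tally weights:
  weight 0: 1 codewords.
  weight 2: 1 codewords.
  weight 3: 6 codewords.
  weight 4: 5 codewords.
  weight 5: 2 codewords.
  weight 6: 1 codewords.
Minimum distance d = smallest w > 0 with A_w > 0 = 2.
Sanity: Σ A_w = 16 = 2^4 = 16 ✓.


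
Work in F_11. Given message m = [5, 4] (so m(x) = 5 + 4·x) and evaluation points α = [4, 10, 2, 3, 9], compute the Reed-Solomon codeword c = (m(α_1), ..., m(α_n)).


c = [10, 1, 2, 6, 8]

Message polynomial: m(x) = 5 + 4·x (mod 11).
For each evaluation point α_i, compute m(α_i) mod 11:
  α_1 = 4: Horner steps 4 → 10, so m(4) = 10.
  α_2 = 10: Horner steps 4 → 1, so m(10) = 1.
  α_3 = 2: Horner steps 4 → 2, so m(2) = 2.
  α_4 = 3: Horner steps 4 → 6, so m(3) = 6.
  α_5 = 9: Horner steps 4 → 8, so m(9) = 8.
Codeword c = [10, 1, 2, 6, 8] ∈ F_11^5.


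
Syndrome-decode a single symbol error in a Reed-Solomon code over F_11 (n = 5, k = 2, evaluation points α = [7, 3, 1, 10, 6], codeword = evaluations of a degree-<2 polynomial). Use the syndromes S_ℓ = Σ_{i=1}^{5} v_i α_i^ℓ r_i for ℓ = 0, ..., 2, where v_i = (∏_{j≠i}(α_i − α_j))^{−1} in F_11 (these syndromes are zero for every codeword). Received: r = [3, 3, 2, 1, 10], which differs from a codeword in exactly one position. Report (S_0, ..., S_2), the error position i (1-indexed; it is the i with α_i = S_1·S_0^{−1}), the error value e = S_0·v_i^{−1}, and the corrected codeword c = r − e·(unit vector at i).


S = (4, 6, 9), error at position 1, error magnitude e = 9, c = [5, 3, 2, 1, 10].

Step 1: column multipliers v_i = (∏_{j≠i}(α_i − α_j))^{−1} mod 11.
  i = 1 (α = 7): (7−3)(7−1)(7−10)(7−6) = 4·6·(−3)·1 = −72 ≡ 5, so v_1 = 5^{−1} = 9 (mod 11).
  i = 2 (α = 3): (3−7)(3−1)(3−10)(3−6) = (−4)·2·(−7)·(−3) = −168 ≡ 8, so v_2 = 8^{−1} = 7 (mod 11).
  i = 3 (α = 1): (1−7)(1−3)(1−10)(1−6) = (−6)·(−2)·(−9)·(−5) = 540 ≡ 1, so v_3 = 1^{−1} = 1 (mod 11).
  i = 4 (α = 10): (10−7)(10−3)(10−1)(10−6) = 3·7·9·4 = 756 ≡ 8, so v_4 = 8^{−1} = 7 (mod 11).
  i = 5 (α = 6): (6−7)(6−3)(6−1)(6−10) = (−1)·3·5·(−4) = 60 ≡ 5, so v_5 = 5^{−1} = 9 (mod 11).
  v = [9, 7, 1, 7, 9].
Step 2: syndromes of r = [3, 3, 2, 1, 10] (all sums mod 11).
  S_0 = Σ v_i r_i = 9·3 + 7·3 + 1·2 + 7·1 + 9·10 = 147 ≡ 4.
  S_1 = Σ v_i α_i r_i = 9·7·3 + 7·3·3 + 1·1·2 + 7·10·1 + 9·6·10 = 864 ≡ 6.
  α_i^2 mod 11 = [5, 9, 1, 1, 3].
  S_2 = Σ v_i α_i^2 r_i = 9·5·3 + 7·9·3 + 1·1·2 + 7·1·1 + 9·3·10 = 603 ≡ 9.
  S = (4, 6, 9) ≠ 0, so r is not a codeword (an error is present).
Step 3: locate the error. For a single error e at position i, S_ℓ = v_i·e·α_i^ℓ, so α_err = S_1/S_0.
  S_0^{−1} = 4^{−1} = 3 (mod 11), so α_err = 6·3 = 18 ≡ 7 = α_1. Error position i = 1.
  Consistency check: S_2/S_1 = 9·2 = 18 ≡ 7 = α_err ✓ (single-error assumption holds).
Step 4: error magnitude e = S_0/v_1 = S_0·∏_{j≠1}(α_1 − α_j) = 4·5 = 20 ≡ 9 (mod 11).
Step 5: correct position 1: c_1 = r_1 − e = 3 − 9 ≡ 5 (mod 11). Hence c = [5, 3, 2, 1, 10].
  Check: interpolating c through the α_i gives m(x) = 7 + 6·x (degree < 2) with m(α_i) = c_i for every i, so c is indeed a codeword.


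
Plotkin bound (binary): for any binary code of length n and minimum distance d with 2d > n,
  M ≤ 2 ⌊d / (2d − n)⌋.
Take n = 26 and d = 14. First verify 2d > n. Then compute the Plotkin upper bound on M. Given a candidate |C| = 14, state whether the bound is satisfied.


Plotkin bound M ≤ 14; given |C| = 14 ≤ bound (satisfied).

Check applicability: 2d = 28, n = 26.
2d − n = 2 > 0, so Plotkin applies.
Compute d/(2d−n) = 14/2 ≈ 7.0000.
⌊d/(2d−n)⌋ = 7.
Plotkin bound: M ≤ 2·7 = 14.
Given |C| = 14, check: satisfied.
This |C| is at the Plotkin bound.


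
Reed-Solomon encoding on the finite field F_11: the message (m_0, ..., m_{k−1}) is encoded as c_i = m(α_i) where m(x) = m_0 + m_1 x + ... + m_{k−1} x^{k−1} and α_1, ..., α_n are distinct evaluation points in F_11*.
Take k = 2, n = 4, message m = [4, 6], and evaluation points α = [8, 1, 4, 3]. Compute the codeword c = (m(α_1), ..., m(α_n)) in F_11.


c = [8, 10, 6, 0]

Message polynomial: m(x) = 4 + 6·x (mod 11).
For each evaluation point α_i, compute m(α_i) mod 11:
  α_1 = 8: Horner steps 6 → 8, so m(8) = 8.
  α_2 = 1: Horner steps 6 → 10, so m(1) = 10.
  α_3 = 4: Horner steps 6 → 6, so m(4) = 6.
  α_4 = 3: Horner steps 6 → 0, so m(3) = 0.
Codeword c = [8, 10, 6, 0] ∈ F_11^4.


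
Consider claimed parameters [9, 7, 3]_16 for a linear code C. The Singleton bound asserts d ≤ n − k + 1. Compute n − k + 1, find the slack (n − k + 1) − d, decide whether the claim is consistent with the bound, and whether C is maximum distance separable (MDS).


Singleton RHS = n − k + 1 = 3, slack = 0, bound satisfied, MDS.

Singleton bound: d ≤ n − k + 1.
Here n = 9, k = 7, so n − k + 1 = 3.
Given d = 3, check d ≤ 3: YES.
Slack = (n − k + 1) − d = 0.
The code is MDS (slack = 0).
Description: the claimed parameters are [9, 7, 3]_16; such a code would be MDS (meets Singleton bound).


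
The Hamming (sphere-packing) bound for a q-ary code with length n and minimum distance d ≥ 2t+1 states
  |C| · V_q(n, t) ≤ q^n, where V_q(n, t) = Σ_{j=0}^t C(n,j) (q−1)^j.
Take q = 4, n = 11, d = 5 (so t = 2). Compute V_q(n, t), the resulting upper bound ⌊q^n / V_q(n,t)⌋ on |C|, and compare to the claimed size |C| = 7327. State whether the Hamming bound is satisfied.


V_q(n, t) = 529, q^n = 4194304, Hamming bound = 7928, |C| = 7327 ≤ bound (satisfied).

Step 1: Compute V_q(n, t) = Σ_{j=0}^2 C(n, j) (q−1)^j.
  j = 0: C(11,0)·(3)^0 = 1·1 = 1.
  j = 1: C(11,1)·(3)^1 = 11·3 = 33.
  j = 2: C(11,2)·(3)^2 = 55·9 = 495.
  V_q(n, t) = 1 + 33 + 495 = 529.
Step 2: q^n = 4^11 = 4194304.
Step 3: Hamming bound ⌊q^n / V_q(n,t)⌋ = ⌊4194304/529⌋ = 7928.
Step 4: Compare |C| = 7327 to 7928: satisfied.
The claimed |C| lies below the Hamming bound.


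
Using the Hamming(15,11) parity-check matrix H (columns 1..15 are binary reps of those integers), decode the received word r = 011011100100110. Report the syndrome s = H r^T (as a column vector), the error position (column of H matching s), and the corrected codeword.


s = (1, 1, 0, 0)^T, error position = 12, corrected codeword c = 011011100101110

Compute s = H r^T mod 2 one row at a time:
  s_1 = 0 + 0 + 1 + 0 + 0 + 1 + 1 + 0 = 3 ≡ 1 (mod 2).
  s_2 = 0 + 1 + 1 + 1 + 0 + 1 + 1 + 0 = 5 ≡ 1 (mod 2).
  s_3 = 1 + 1 + 1 + 1 + 1 + 0 + 1 + 0 = 6 ≡ 0 (mod 2).
  s_4 = 0 + 1 + 1 + 1 + 0 + 0 + 1 + 0 = 4 ≡ 0 (mod 2).
s = (1, 1, 0, 0)^T — this equals column 12 of H (binary 1100), so error is at position 12.
Correct: flip bit 12 of r = 011011100100110 to get c = 011011100101110.


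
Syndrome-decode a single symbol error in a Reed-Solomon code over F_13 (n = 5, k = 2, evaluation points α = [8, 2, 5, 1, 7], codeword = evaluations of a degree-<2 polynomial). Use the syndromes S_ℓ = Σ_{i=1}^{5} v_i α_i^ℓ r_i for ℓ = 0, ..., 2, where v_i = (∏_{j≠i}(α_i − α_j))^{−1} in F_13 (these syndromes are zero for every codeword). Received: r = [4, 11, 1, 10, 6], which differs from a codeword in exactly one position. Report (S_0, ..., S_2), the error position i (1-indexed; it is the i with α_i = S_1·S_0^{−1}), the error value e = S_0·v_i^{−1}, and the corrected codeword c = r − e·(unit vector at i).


S = (11, 12, 6), error at position 5, error magnitude e = 3, c = [4, 11, 1, 10, 3].

Step 1: column multipliers v_i = (∏_{j≠i}(α_i − α_j))^{−1} mod 13.
  i = 1 (α = 8): (8−2)(8−5)(8−1)(8−7) = 6·3·7·1 = 126 ≡ 9, so v_1 = 9^{−1} = 3 (mod 13).
  i = 2 (α = 2): (2−8)(2−5)(2−1)(2−7) = (−6)·(−3)·1·(−5) = −90 ≡ 1, so v_2 = 1^{−1} = 1 (mod 13).
  i = 3 (α = 5): (5−8)(5−2)(5−1)(5−7) = (−3)·3·4·(−2) = 72 ≡ 7, so v_3 = 7^{−1} = 2 (mod 13).
  i = 4 (α = 1): (1−8)(1−2)(1−5)(1−7) = (−7)·(−1)·(−4)·(−6) = 168 ≡ 12, so v_4 = 12^{−1} = 12 (mod 13).
  i = 5 (α = 7): (7−8)(7−2)(7−5)(7−1) = (−1)·5·2·6 = −60 ≡ 5, so v_5 = 5^{−1} = 8 (mod 13).
  v = [3, 1, 2, 12, 8].
Step 2: syndromes of r = [4, 11, 1, 10, 6] (all sums mod 13).
  S_0 = Σ v_i r_i = 3·4 + 1·11 + 2·1 + 12·10 + 8·6 = 193 ≡ 11.
  S_1 = Σ v_i α_i r_i = 3·8·4 + 1·2·11 + 2·5·1 + 12·1·10 + 8·7·6 = 584 ≡ 12.
  α_i^2 mod 13 = [12, 4, 12, 1, 10].
  S_2 = Σ v_i α_i^2 r_i = 3·12·4 + 1·4·11 + 2·12·1 + 12·1·10 + 8·10·6 = 812 ≡ 6.
  S = (11, 12, 6) ≠ 0, so r is not a codeword (an error is present).
Step 3: locate the error. For a single error e at position i, S_ℓ = v_i·e·α_i^ℓ, so α_err = S_1/S_0.
  S_0^{−1} = 11^{−1} = 6 (mod 13), so α_err = 12·6 = 72 ≡ 7 = α_5. Error position i = 5.
  Consistency check: S_2/S_1 = 6·12 = 72 ≡ 7 = α_err ✓ (single-error assumption holds).
Step 4: error magnitude e = S_0/v_5 = S_0·∏_{j≠5}(α_5 − α_j) = 11·5 = 55 ≡ 3 (mod 13).
Step 5: correct position 5: c_5 = r_5 − e = 6 − 3 ≡ 3 (mod 13). Hence c = [4, 11, 1, 10, 3].
  Check: interpolating c through the α_i gives m(x) = 9 + 1·x (degree < 2) with m(α_i) = c_i for every i, so c is indeed a codeword.


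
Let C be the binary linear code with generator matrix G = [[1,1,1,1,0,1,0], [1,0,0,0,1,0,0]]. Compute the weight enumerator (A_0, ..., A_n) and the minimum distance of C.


Weight distribution: A_0 = 1, A_2 = 1, A_5 = 2. Minimum distance d = 2.

Enumerate all 2^2 = 4 messages m ∈ F_2^2.
For each, compute codeword c = mG in F_2^7, then tally its weight.
  m = 00 → c = 0000000, weight = 0.
  m = 10 → c = 1111010, weight = 5.
  m = 01 → c = 1000100, weight = 2.
  m = 11 → c = 0111110, weight = 5.
Tally weights:
  weight 0: 1 codewords.
  weight 2: 1 codewords.
  weight 5: 2 codewords.
Minimum distance d = smallest w > 0 with A_w > 0 = 2.
Sanity: Σ A_w = 4 = 2^2 = 4 ✓.


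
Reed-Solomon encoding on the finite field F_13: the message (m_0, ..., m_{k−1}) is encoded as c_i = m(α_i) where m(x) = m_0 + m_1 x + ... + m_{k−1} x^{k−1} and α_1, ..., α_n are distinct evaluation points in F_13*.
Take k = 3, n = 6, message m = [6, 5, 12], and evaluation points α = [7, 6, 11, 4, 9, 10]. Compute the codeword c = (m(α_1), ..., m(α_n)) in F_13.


c = [5, 0, 5, 10, 9, 8]

Message polynomial: m(x) = 6 + 5·x + 12·x^2 (mod 13).
For each evaluation point α_i, compute m(α_i) mod 13:
  α_1 = 7: Horner steps 12 → 11 → 5, so m(7) = 5.
  α_2 = 6: Horner steps 12 → 12 → 0, so m(6) = 0.
  α_3 = 11: Horner steps 12 → 7 → 5, so m(11) = 5.
  α_4 = 4: Horner steps 12 → 1 → 10, so m(4) = 10.
  α_5 = 9: Horner steps 12 → 9 → 9, so m(9) = 9.
  α_6 = 10: Horner steps 12 → 8 → 8, so m(10) = 8.
Codeword c = [5, 0, 5, 10, 9, 8] ∈ F_13^6.


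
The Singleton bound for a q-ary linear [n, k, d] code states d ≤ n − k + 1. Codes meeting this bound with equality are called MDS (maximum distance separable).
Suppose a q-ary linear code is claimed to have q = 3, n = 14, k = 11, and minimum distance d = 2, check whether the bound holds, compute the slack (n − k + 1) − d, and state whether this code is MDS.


Singleton RHS = n − k + 1 = 4, slack = 2, bound satisfied, not MDS.

Singleton bound: d ≤ n − k + 1.
Here n = 14, k = 11, so n − k + 1 = 4.
Given d = 2, check d ≤ 4: YES.
Slack = (n − k + 1) − d = 2.
The code is NOT MDS (slack = 2 > 0).
Description: the claimed parameters are [14, 11, 2]_3; such a code would be non-MDS.


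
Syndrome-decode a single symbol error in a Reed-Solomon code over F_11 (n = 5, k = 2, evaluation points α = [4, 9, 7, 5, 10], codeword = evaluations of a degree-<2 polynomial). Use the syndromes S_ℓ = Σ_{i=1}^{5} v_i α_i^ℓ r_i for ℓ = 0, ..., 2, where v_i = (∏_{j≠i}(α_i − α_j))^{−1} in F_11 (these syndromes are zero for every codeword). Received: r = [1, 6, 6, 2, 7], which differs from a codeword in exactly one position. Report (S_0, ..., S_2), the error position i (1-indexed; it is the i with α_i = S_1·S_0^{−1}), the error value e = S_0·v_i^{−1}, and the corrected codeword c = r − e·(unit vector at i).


S = (8, 1, 7), error at position 3, error magnitude e = 2, c = [1, 6, 4, 2, 7].

Step 1: column multipliers v_i = (∏_{j≠i}(α_i − α_j))^{−1} mod 11.
  i = 1 (α = 4): (4−9)(4−7)(4−5)(4−10) = (−5)·(−3)·(−1)·(−6) = 90 ≡ 2, so v_1 = 2^{−1} = 6 (mod 11).
  i = 2 (α = 9): (9−4)(9−7)(9−5)(9−10) = 5·2·4·(−1) = −40 ≡ 4, so v_2 = 4^{−1} = 3 (mod 11).
  i = 3 (α = 7): (7−4)(7−9)(7−5)(7−10) = 3·(−2)·2·(−3) = 36 ≡ 3, so v_3 = 3^{−1} = 4 (mod 11).
  i = 4 (α = 5): (5−4)(5−9)(5−7)(5−10) = 1·(−4)·(−2)·(−5) = −40 ≡ 4, so v_4 = 4^{−1} = 3 (mod 11).
  i = 5 (α = 10): (10−4)(10−9)(10−7)(10−5) = 6·1·3·5 = 90 ≡ 2, so v_5 = 2^{−1} = 6 (mod 11).
  v = [6, 3, 4, 3, 6].
Step 2: syndromes of r = [1, 6, 6, 2, 7] (all sums mod 11).
  S_0 = Σ v_i r_i = 6·1 + 3·6 + 4·6 + 3·2 + 6·7 = 96 ≡ 8.
  S_1 = Σ v_i α_i r_i = 6·4·1 + 3·9·6 + 4·7·6 + 3·5·2 + 6·10·7 = 804 ≡ 1.
  α_i^2 mod 11 = [5, 4, 5, 3, 1].
  S_2 = Σ v_i α_i^2 r_i = 6·5·1 + 3·4·6 + 4·5·6 + 3·3·2 + 6·1·7 = 282 ≡ 7.
  S = (8, 1, 7) ≠ 0, so r is not a codeword (an error is present).
Step 3: locate the error. For a single error e at position i, S_ℓ = v_i·e·α_i^ℓ, so α_err = S_1/S_0.
  S_0^{−1} = 8^{−1} = 7 (mod 11), so α_err = 1·7 = 7 ≡ 7 = α_3. Error position i = 3.
  Consistency check: S_2/S_1 = 7·1 = 7 ≡ 7 = α_err ✓ (single-error assumption holds).
Step 4: error magnitude e = S_0/v_3 = S_0·∏_{j≠3}(α_3 − α_j) = 8·3 = 24 ≡ 2 (mod 11).
Step 5: correct position 3: c_3 = r_3 − e = 6 − 2 ≡ 4 (mod 11). Hence c = [1, 6, 4, 2, 7].
  Check: interpolating c through the α_i gives m(x) = 8 + 1·x (degree < 2) with m(α_i) = c_i for every i, so c is indeed a codeword.


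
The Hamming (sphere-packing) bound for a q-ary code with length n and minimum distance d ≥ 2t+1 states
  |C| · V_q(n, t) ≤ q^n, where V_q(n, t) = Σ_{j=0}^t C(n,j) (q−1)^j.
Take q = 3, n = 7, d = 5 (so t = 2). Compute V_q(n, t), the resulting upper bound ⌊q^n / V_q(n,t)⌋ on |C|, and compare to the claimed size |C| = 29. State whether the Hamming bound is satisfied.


V_q(n, t) = 99, q^n = 2187, Hamming bound = 22, |C| = 29 > bound (violated).

Step 1: Compute V_q(n, t) = Σ_{j=0}^2 C(n, j) (q−1)^j.
  j = 0: C(7,0)·(2)^0 = 1·1 = 1.
  j = 1: C(7,1)·(2)^1 = 7·2 = 14.
  j = 2: C(7,2)·(2)^2 = 21·4 = 84.
  V_q(n, t) = 1 + 14 + 84 = 99.
Step 2: q^n = 3^7 = 2187.
Step 3: Hamming bound ⌊q^n / V_q(n,t)⌋ = ⌊2187/99⌋ = 22.
Step 4: Compare |C| = 29 to 22: violated.
The claimed |C| lies above the Hamming bound, so no 3-ary code of length 7 with d ≥ 5 can have 29 codewords.


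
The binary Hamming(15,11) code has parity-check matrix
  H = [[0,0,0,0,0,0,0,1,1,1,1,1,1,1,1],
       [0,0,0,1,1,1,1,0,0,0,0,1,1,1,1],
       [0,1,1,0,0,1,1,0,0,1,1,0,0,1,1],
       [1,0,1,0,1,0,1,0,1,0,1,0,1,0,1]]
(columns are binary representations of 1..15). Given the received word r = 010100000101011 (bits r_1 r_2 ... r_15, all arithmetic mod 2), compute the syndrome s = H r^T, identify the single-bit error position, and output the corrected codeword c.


s = (0, 0, 0, 1)^T, error position = 1, corrected codeword c = 110100000101011

Compute s = H r^T mod 2 one row at a time:
  s_1 = 0 + 0 + 1 + 0 + 1 + 0 + 1 + 1 = 4 ≡ 0 (mod 2).
  s_2 = 1 + 0 + 0 + 0 + 1 + 0 + 1 + 1 = 4 ≡ 0 (mod 2).
  s_3 = 1 + 0 + 0 + 0 + 1 + 0 + 1 + 1 = 4 ≡ 0 (mod 2).
  s_4 = 0 + 0 + 0 + 0 + 0 + 0 + 0 + 1 = 1 ≡ 1 (mod 2).
s = (0, 0, 0, 1)^T — this equals column 1 of H (binary 0001), so error is at position 1.
Correct: flip bit 1 of r = 010100000101011 to get c = 110100000101011.


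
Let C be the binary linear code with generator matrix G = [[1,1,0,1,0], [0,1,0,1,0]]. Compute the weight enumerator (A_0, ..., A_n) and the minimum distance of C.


Weight distribution: A_0 = 1, A_1 = 1, A_2 = 1, A_3 = 1. Minimum distance d = 1.

Enumerate all 2^2 = 4 messages m ∈ F_2^2.
For each, compute codeword c = mG in F_2^5, then tally its weight.
  m = 00 → c = 00000, weight = 0.
  m = 10 → c = 11010, weight = 3.
  m = 01 → c = 01010, weight = 2.
  m = 11 → c = 10000, weight = 1.
Tally weights:
  weight 0: 1 codewords.
  weight 1: 1 codewords.
  weight 2: 1 codewords.
  weight 3: 1 codewords.
Minimum distance d = smallest w > 0 with A_w > 0 = 1.
Sanity: Σ A_w = 4 = 2^2 = 4 ✓.


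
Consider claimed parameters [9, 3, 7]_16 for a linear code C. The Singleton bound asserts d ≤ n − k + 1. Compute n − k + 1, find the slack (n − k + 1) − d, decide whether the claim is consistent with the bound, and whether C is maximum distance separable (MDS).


Singleton RHS = n − k + 1 = 7, slack = 0, bound satisfied, MDS.

Singleton bound: d ≤ n − k + 1.
Here n = 9, k = 3, so n − k + 1 = 7.
Given d = 7, check d ≤ 7: YES.
Slack = (n − k + 1) − d = 0.
The code is MDS (slack = 0).
Description: the claimed parameters are [9, 3, 7]_16; such a code would be MDS (meets Singleton bound).


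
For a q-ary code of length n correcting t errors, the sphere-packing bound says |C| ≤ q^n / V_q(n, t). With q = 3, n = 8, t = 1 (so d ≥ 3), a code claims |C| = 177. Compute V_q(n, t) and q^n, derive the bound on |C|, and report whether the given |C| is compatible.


V_q(n, t) = 17, q^n = 6561, Hamming bound = 385, |C| = 177 ≤ bound (satisfied).

Step 1: Compute V_q(n, t) = Σ_{j=0}^1 C(n, j) (q−1)^j.
  j = 0: C(8,0)·(2)^0 = 1·1 = 1.
  j = 1: C(8,1)·(2)^1 = 8·2 = 16.
  V_q(n, t) = 1 + 16 = 17.
Step 2: q^n = 3^8 = 6561.
Step 3: Hamming bound ⌊q^n / V_q(n,t)⌋ = ⌊6561/17⌋ = 385.
Step 4: Compare |C| = 177 to 385: satisfied.
The claimed |C| lies below the Hamming bound.


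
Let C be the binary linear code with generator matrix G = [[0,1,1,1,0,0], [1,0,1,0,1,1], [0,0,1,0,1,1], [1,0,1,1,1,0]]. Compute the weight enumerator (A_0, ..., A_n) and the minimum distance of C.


Weight distribution: A_0 = 1, A_1 = 1, A_2 = 2, A_3 = 6, A_4 = 5, A_5 = 1. Minimum distance d = 1.

Enumerate all 2^4 = 16 messages m ∈ F_2^4.
For each, compute codeword c = mG in F_2^6, then tally its weight.
  m = 0000 → c = 000000, weight = 0.
  m = 1000 → c = 011100, weight = 3.
  m = 0100 → c = 101011, weight = 4.
  m = 1100 → c = 110111, weight = 5.
  m = 0010 → c = 001011, weight = 3.
  m = 1010 → c = 010111, weight = 4.
  m = 0110 → c = 100000, weight = 1.
  m = 1110 → c = 111100, weight = 4.
  m = 0001 → c = 101110, weight = 4.
  m = 1001 → c = 110010, weight = 3.
  m = 0101 → c = 000101, weight = 2.
  m = 1101 → c = 011001, weight = 3.
  m = 0011 → c = 100101, weight = 3.
  m = 1011 → c = 111001, weight = 4.
  m = 0111 → c = 001110, weight = 3.
  m = 1111 → c = 010010, weight = 2.
Tally weights:
  weight 0: 1 codewords.
  weight 1: 1 codewords.
  weight 2: 2 codewords.
  weight 3: 6 codewords.
  weight 4: 5 codewords.
  weight 5: 1 codewords.
Minimum distance d = smallest w > 0 with A_w > 0 = 1.
Sanity: Σ A_w = 16 = 2^4 = 16 ✓.


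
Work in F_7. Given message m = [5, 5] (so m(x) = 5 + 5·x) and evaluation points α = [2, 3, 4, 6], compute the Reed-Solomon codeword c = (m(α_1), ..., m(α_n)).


c = [1, 6, 4, 0]

Message polynomial: m(x) = 5 + 5·x (mod 7).
For each evaluation point α_i, compute m(α_i) mod 7:
  α_1 = 2: Horner steps 5 → 1, so m(2) = 1.
  α_2 = 3: Horner steps 5 → 6, so m(3) = 6.
  α_3 = 4: Horner steps 5 → 4, so m(4) = 4.
  α_4 = 6: Horner steps 5 → 0, so m(6) = 0.
Codeword c = [1, 6, 4, 0] ∈ F_7^4.


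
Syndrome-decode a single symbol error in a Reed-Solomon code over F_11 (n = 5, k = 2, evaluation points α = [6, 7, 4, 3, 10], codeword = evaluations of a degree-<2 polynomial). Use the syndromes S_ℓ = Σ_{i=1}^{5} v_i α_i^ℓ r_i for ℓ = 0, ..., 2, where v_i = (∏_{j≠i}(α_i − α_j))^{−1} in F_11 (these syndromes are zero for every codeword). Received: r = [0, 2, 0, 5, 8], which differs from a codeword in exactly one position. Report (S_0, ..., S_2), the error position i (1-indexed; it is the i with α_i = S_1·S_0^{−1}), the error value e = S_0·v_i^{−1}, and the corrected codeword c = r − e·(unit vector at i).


S = (6, 2, 8), error at position 3, error magnitude e = 4, c = [0, 2, 7, 5, 8].

Step 1: column multipliers v_i = (∏_{j≠i}(α_i − α_j))^{−1} mod 11.
  i = 1 (α = 6): (6−7)(6−4)(6−3)(6−10) = (−1)·2·3·(−4) = 24 ≡ 2, so v_1 = 2^{−1} = 6 (mod 11).
  i = 2 (α = 7): (7−6)(7−4)(7−3)(7−10) = 1·3·4·(−3) = −36 ≡ 8, so v_2 = 8^{−1} = 7 (mod 11).
  i = 3 (α = 4): (4−6)(4−7)(4−3)(4−10) = (−2)·(−3)·1·(−6) = −36 ≡ 8, so v_3 = 8^{−1} = 7 (mod 11).
  i = 4 (α = 3): (3−6)(3−7)(3−4)(3−10) = (−3)·(−4)·(−1)·(−7) = 84 ≡ 7, so v_4 = 7^{−1} = 8 (mod 11).
  i = 5 (α = 10): (10−6)(10−7)(10−4)(10−3) = 4·3·6·7 = 504 ≡ 9, so v_5 = 9^{−1} = 5 (mod 11).
  v = [6, 7, 7, 8, 5].
Step 2: syndromes of r = [0, 2, 0, 5, 8] (all sums mod 11).
  S_0 = Σ v_i r_i = 6·0 + 7·2 + 7·0 + 8·5 + 5·8 = 94 ≡ 6.
  S_1 = Σ v_i α_i r_i = 6·6·0 + 7·7·2 + 7·4·0 + 8·3·5 + 5·10·8 = 618 ≡ 2.
  α_i^2 mod 11 = [3, 5, 5, 9, 1].
  S_2 = Σ v_i α_i^2 r_i = 6·3·0 + 7·5·2 + 7·5·0 + 8·9·5 + 5·1·8 = 470 ≡ 8.
  S = (6, 2, 8) ≠ 0, so r is not a codeword (an error is present).
Step 3: locate the error. For a single error e at position i, S_ℓ = v_i·e·α_i^ℓ, so α_err = S_1/S_0.
  S_0^{−1} = 6^{−1} = 2 (mod 11), so α_err = 2·2 = 4 ≡ 4 = α_3. Error position i = 3.
  Consistency check: S_2/S_1 = 8·6 = 48 ≡ 4 = α_err ✓ (single-error assumption holds).
Step 4: error magnitude e = S_0/v_3 = S_0·∏_{j≠3}(α_3 − α_j) = 6·8 = 48 ≡ 4 (mod 11).
Step 5: correct position 3: c_3 = r_3 − e = 0 − 4 ≡ 7 (mod 11). Hence c = [0, 2, 7, 5, 8].
  Check: interpolating c through the α_i gives m(x) = 10 + 2·x (degree < 2) with m(α_i) = c_i for every i, so c is indeed a codeword.


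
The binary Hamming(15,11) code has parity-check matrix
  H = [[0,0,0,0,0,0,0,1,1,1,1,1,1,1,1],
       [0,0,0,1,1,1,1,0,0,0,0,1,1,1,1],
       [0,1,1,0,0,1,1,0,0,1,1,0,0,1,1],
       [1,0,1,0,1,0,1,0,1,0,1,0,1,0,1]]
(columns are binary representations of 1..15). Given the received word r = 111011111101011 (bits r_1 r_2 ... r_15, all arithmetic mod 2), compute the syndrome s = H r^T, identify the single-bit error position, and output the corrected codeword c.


s = (0, 0, 1, 0)^T, error position = 2, corrected codeword c = 101011111101011

Compute s = H r^T mod 2 one row at a time:
  s_1 = 1 + 1 + 1 + 0 + 1 + 0 + 1 + 1 = 6 ≡ 0 (mod 2).
  s_2 = 0 + 1 + 1 + 1 + 1 + 0 + 1 + 1 = 6 ≡ 0 (mod 2).
  s_3 = 1 + 1 + 1 + 1 + 1 + 0 + 1 + 1 = 7 ≡ 1 (mod 2).
  s_4 = 1 + 1 + 1 + 1 + 1 + 0 + 0 + 1 = 6 ≡ 0 (mod 2).
s = (0, 0, 1, 0)^T — this equals column 2 of H (binary 0010), so error is at position 2.
Correct: flip bit 2 of r = 111011111101011 to get c = 101011111101011.


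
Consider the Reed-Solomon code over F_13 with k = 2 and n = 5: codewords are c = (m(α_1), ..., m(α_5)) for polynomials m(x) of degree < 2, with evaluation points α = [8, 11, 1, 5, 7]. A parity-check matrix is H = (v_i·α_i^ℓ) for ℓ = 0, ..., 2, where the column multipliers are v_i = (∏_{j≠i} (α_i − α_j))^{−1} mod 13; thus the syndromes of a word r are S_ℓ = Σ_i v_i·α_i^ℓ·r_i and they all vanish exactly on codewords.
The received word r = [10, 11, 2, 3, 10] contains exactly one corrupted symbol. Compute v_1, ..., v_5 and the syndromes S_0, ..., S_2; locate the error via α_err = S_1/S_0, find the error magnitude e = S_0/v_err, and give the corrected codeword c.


S = (8, 12, 5), error at position 1, error magnitude e = 3, c = [7, 11, 2, 3, 10].

Step 1: column multipliers v_i = (∏_{j≠i}(α_i − α_j))^{−1} mod 13.
  i = 1 (α = 8): (8−11)(8−1)(8−5)(8−7) = (−3)·7·3·1 = −63 ≡ 2, so v_1 = 2^{−1} = 7 (mod 13).
  i = 2 (α = 11): (11−8)(11−1)(11−5)(11−7) = 3·10·6·4 = 720 ≡ 5, so v_2 = 5^{−1} = 8 (mod 13).
  i = 3 (α = 1): (1−8)(1−11)(1−5)(1−7) = (−7)·(−10)·(−4)·(−6) = 1680 ≡ 3, so v_3 = 3^{−1} = 9 (mod 13).
  i = 4 (α = 5): (5−8)(5−11)(5−1)(5−7) = (−3)·(−6)·4·(−2) = −144 ≡ 12, so v_4 = 12^{−1} = 12 (mod 13).
  i = 5 (α = 7): (7−8)(7−11)(7−1)(7−5) = (−1)·(−4)·6·2 = 48 ≡ 9, so v_5 = 9^{−1} = 3 (mod 13).
  v = [7, 8, 9, 12, 3].
Step 2: syndromes of r = [10, 11, 2, 3, 10] (all sums mod 13).
  S_0 = Σ v_i r_i = 7·10 + 8·11 + 9·2 + 12·3 + 3·10 = 242 ≡ 8.
  S_1 = Σ v_i α_i r_i = 7·8·10 + 8·11·11 + 9·1·2 + 12·5·3 + 3·7·10 = 1936 ≡ 12.
  α_i^2 mod 13 = [12, 4, 1, 12, 10].
  S_2 = Σ v_i α_i^2 r_i = 7·12·10 + 8·4·11 + 9·1·2 + 12·12·3 + 3·10·10 = 1942 ≡ 5.
  S = (8, 12, 5) ≠ 0, so r is not a codeword (an error is present).
Step 3: locate the error. For a single error e at position i, S_ℓ = v_i·e·α_i^ℓ, so α_err = S_1/S_0.
  S_0^{−1} = 8^{−1} = 5 (mod 13), so α_err = 12·5 = 60 ≡ 8 = α_1. Error position i = 1.
  Consistency check: S_2/S_1 = 5·12 = 60 ≡ 8 = α_err ✓ (single-error assumption holds).
Step 4: error magnitude e = S_0/v_1 = S_0·∏_{j≠1}(α_1 − α_j) = 8·2 = 16 ≡ 3 (mod 13).
Step 5: correct position 1: c_1 = r_1 − e = 10 − 3 ≡ 7 (mod 13). Hence c = [7, 11, 2, 3, 10].
  Check: interpolating c through the α_i gives m(x) = 5 + 10·x (degree < 2) with m(α_i) = c_i for every i, so c is indeed a codeword.


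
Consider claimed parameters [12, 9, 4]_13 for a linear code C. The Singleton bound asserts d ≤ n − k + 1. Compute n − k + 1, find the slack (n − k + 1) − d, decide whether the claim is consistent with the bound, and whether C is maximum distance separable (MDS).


Singleton RHS = n − k + 1 = 4, slack = 0, bound satisfied, MDS.

Singleton bound: d ≤ n − k + 1.
Here n = 12, k = 9, so n − k + 1 = 4.
Given d = 4, check d ≤ 4: YES.
Slack = (n − k + 1) − d = 0.
The code is MDS (slack = 0).
Description: the claimed parameters are [12, 9, 4]_13; such a code would be MDS (meets Singleton bound).


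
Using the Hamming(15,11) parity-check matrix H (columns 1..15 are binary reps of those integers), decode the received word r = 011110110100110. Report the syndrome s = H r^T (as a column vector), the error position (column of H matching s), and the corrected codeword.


s = (0, 1, 1, 0)^T, error position = 6, corrected codeword c = 011111110100110

Compute s = H r^T mod 2 one row at a time:
  s_1 = 1 + 0 + 1 + 0 + 0 + 1 + 1 + 0 = 4 ≡ 0 (mod 2).
  s_2 = 1 + 1 + 0 + 1 + 0 + 1 + 1 + 0 = 5 ≡ 1 (mod 2).
  s_3 = 1 + 1 + 0 + 1 + 1 + 0 + 1 + 0 = 5 ≡ 1 (mod 2).
  s_4 = 0 + 1 + 1 + 1 + 0 + 0 + 1 + 0 = 4 ≡ 0 (mod 2).
s = (0, 1, 1, 0)^T — this equals column 6 of H (binary 0110), so error is at position 6.
Correct: flip bit 6 of r = 011110110100110 to get c = 011111110100110.


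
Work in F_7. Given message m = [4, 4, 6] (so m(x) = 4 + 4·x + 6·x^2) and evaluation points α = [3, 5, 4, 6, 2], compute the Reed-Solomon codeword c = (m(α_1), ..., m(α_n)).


c = [0, 6, 4, 6, 1]

Message polynomial: m(x) = 4 + 4·x + 6·x^2 (mod 7).
For each evaluation point α_i, compute m(α_i) mod 7:
  α_1 = 3: Horner steps 6 → 1 → 0, so m(3) = 0.
  α_2 = 5: Horner steps 6 → 6 → 6, so m(5) = 6.
  α_3 = 4: Horner steps 6 → 0 → 4, so m(4) = 4.
  α_4 = 6: Horner steps 6 → 5 → 6, so m(6) = 6.
  α_5 = 2: Horner steps 6 → 2 → 1, so m(2) = 1.
Codeword c = [0, 6, 4, 6, 1] ∈ F_7^5.


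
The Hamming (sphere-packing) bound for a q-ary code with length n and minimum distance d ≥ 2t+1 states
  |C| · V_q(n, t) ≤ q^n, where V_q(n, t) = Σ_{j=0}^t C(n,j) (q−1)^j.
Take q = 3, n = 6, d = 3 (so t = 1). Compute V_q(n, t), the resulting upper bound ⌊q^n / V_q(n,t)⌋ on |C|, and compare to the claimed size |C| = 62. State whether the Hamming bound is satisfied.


V_q(n, t) = 13, q^n = 729, Hamming bound = 56, |C| = 62 > bound (violated).

Step 1: Compute V_q(n, t) = Σ_{j=0}^1 C(n, j) (q−1)^j.
  j = 0: C(6,0)·(2)^0 = 1·1 = 1.
  j = 1: C(6,1)·(2)^1 = 6·2 = 12.
  V_q(n, t) = 1 + 12 = 13.
Step 2: q^n = 3^6 = 729.
Step 3: Hamming bound ⌊q^n / V_q(n,t)⌋ = ⌊729/13⌋ = 56.
Step 4: Compare |C| = 62 to 56: violated.
The claimed |C| lies above the Hamming bound, so no 3-ary code of length 6 with d ≥ 3 can have 62 codewords.


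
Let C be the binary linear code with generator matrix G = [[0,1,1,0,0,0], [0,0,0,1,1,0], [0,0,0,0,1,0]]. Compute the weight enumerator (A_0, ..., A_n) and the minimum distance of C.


Weight distribution: A_0 = 1, A_1 = 2, A_2 = 2, A_3 = 2, A_4 = 1. Minimum distance d = 1.

Enumerate all 2^3 = 8 messages m ∈ F_2^3.
For each, compute codeword c = mG in F_2^6, then tally its weight.
  m = 000 → c = 000000, weight = 0.
  m = 100 → c = 011000, weight = 2.
  m = 010 → c = 000110, weight = 2.
  m = 110 → c = 011110, weight = 4.
  m = 001 → c = 000010, weight = 1.
  m = 101 → c = 011010, weight = 3.
  m = 011 → c = 000100, weight = 1.
  m = 111 → c = 011100, weight = 3.
Tally weights:
  weight 0: 1 codewords.
  weight 1: 2 codewords.
  weight 2: 2 codewords.
  weight 3: 2 codewords.
  weight 4: 1 codewords.
Minimum distance d = smallest w > 0 with A_w > 0 = 1.
Sanity: Σ A_w = 8 = 2^3 = 8 ✓.


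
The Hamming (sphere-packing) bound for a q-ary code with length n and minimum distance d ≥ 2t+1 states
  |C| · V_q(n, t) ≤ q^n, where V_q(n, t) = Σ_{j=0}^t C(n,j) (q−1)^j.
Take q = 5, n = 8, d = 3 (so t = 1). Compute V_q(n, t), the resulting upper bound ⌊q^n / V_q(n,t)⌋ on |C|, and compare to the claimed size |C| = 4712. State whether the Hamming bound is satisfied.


V_q(n, t) = 33, q^n = 390625, Hamming bound = 11837, |C| = 4712 ≤ bound (satisfied).

Step 1: Compute V_q(n, t) = Σ_{j=0}^1 C(n, j) (q−1)^j.
  j = 0: C(8,0)·(4)^0 = 1·1 = 1.
  j = 1: C(8,1)·(4)^1 = 8·4 = 32.
  V_q(n, t) = 1 + 32 = 33.
Step 2: q^n = 5^8 = 390625.
Step 3: Hamming bound ⌊q^n / V_q(n,t)⌋ = ⌊390625/33⌋ = 11837.
Step 4: Compare |C| = 4712 to 11837: satisfied.
The claimed |C| lies below the Hamming bound.


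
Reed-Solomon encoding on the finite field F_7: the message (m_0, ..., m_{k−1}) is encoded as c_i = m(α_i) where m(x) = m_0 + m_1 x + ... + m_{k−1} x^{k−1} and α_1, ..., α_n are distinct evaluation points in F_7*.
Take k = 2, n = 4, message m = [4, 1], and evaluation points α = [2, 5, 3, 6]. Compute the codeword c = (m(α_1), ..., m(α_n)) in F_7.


c = [6, 2, 0, 3]

Message polynomial: m(x) = 4 + 1·x (mod 7).
For each evaluation point α_i, compute m(α_i) mod 7:
  α_1 = 2: Horner steps 1 → 6, so m(2) = 6.
  α_2 = 5: Horner steps 1 → 2, so m(5) = 2.
  α_3 = 3: Horner steps 1 → 0, so m(3) = 0.
  α_4 = 6: Horner steps 1 → 3, so m(6) = 3.
Codeword c = [6, 2, 0, 3] ∈ F_7^4.


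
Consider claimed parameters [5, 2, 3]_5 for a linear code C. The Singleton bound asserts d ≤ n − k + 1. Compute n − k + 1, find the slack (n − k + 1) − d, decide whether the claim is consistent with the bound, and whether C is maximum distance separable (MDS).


Singleton RHS = n − k + 1 = 4, slack = 1, bound satisfied, not MDS.

Singleton bound: d ≤ n − k + 1.
Here n = 5, k = 2, so n − k + 1 = 4.
Given d = 3, check d ≤ 4: YES.
Slack = (n − k + 1) − d = 1.
The code is NOT MDS (slack = 1 > 0).
Description: the claimed parameters are [5, 2, 3]_5; such a code would be non-MDS.


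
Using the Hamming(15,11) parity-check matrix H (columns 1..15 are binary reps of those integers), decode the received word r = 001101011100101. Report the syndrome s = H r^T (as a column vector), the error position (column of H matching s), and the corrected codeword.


s = (1, 0, 0, 0)^T, error position = 8, corrected codeword c = 001101001100101

Compute s = H r^T mod 2 one row at a time:
  s_1 = 1 + 1 + 1 + 0 + 0 + 1 + 0 + 1 = 5 ≡ 1 (mod 2).
  s_2 = 1 + 0 + 1 + 0 + 0 + 1 + 0 + 1 = 4 ≡ 0 (mod 2).
  s_3 = 0 + 1 + 1 + 0 + 1 + 0 + 0 + 1 = 4 ≡ 0 (mod 2).
  s_4 = 0 + 1 + 0 + 0 + 1 + 0 + 1 + 1 = 4 ≡ 0 (mod 2).
s = (1, 0, 0, 0)^T — this equals column 8 of H (binary 1000), so error is at position 8.
Correct: flip bit 8 of r = 001101011100101 to get c = 001101001100101.


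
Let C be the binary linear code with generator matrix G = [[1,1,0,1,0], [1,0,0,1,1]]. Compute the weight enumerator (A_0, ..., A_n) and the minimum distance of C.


Weight distribution: A_0 = 1, A_2 = 1, A_3 = 2. Minimum distance d = 2.

Enumerate all 2^2 = 4 messages m ∈ F_2^2.
For each, compute codeword c = mG in F_2^5, then tally its weight.
  m = 00 → c = 00000, weight = 0.
  m = 10 → c = 11010, weight = 3.
  m = 01 → c = 10011, weight = 3.
  m = 11 → c = 01001, weight = 2.
Tally weights:
  weight 0: 1 codewords.
  weight 2: 1 codewords.
  weight 3: 2 codewords.
Minimum distance d = smallest w > 0 with A_w > 0 = 2.
Sanity: Σ A_w = 4 = 2^2 = 4 ✓.


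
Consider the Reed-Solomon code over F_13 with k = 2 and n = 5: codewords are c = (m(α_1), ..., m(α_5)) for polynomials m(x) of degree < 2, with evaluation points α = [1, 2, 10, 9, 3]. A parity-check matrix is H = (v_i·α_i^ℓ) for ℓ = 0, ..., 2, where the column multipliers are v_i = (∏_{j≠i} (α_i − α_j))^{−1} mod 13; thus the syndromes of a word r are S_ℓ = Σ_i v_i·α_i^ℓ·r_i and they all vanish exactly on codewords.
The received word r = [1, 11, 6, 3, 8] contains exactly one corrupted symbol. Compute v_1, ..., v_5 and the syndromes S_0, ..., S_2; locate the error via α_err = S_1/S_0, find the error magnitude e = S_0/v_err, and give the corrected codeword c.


S = (11, 6, 8), error at position 3, error magnitude e = 6, c = [1, 11, 0, 3, 8].

Step 1: column multipliers v_i = (∏_{j≠i}(α_i − α_j))^{−1} mod 13.
  i = 1 (α = 1): (1−2)(1−10)(1−9)(1−3) = (−1)·(−9)·(−8)·(−2) = 144 ≡ 1, so v_1 = 1^{−1} = 1 (mod 13).
  i = 2 (α = 2): (2−1)(2−10)(2−9)(2−3) = 1·(−8)·(−7)·(−1) = −56 ≡ 9, so v_2 = 9^{−1} = 3 (mod 13).
  i = 3 (α = 10): (10−1)(10−2)(10−9)(10−3) = 9·8·1·7 = 504 ≡ 10, so v_3 = 10^{−1} = 4 (mod 13).
  i = 4 (α = 9): (9−1)(9−2)(9−10)(9−3) = 8·7·(−1)·6 = −336 ≡ 2, so v_4 = 2^{−1} = 7 (mod 13).
  i = 5 (α = 3): (3−1)(3−2)(3−10)(3−9) = 2·1·(−7)·(−6) = 84 ≡ 6, so v_5 = 6^{−1} = 11 (mod 13).
  v = [1, 3, 4, 7, 11].
Step 2: syndromes of r = [1, 11, 6, 3, 8] (all sums mod 13).
  S_0 = Σ v_i r_i = 1·1 + 3·11 + 4·6 + 7·3 + 11·8 = 167 ≡ 11.
  S_1 = Σ v_i α_i r_i = 1·1·1 + 3·2·11 + 4·10·6 + 7·9·3 + 11·3·8 = 760 ≡ 6.
  α_i^2 mod 13 = [1, 4, 9, 3, 9].
  S_2 = Σ v_i α_i^2 r_i = 1·1·1 + 3·4·11 + 4·9·6 + 7·3·3 + 11·9·8 = 1204 ≡ 8.
  S = (11, 6, 8) ≠ 0, so r is not a codeword (an error is present).
Step 3: locate the error. For a single error e at position i, S_ℓ = v_i·e·α_i^ℓ, so α_err = S_1/S_0.
  S_0^{−1} = 11^{−1} = 6 (mod 13), so α_err = 6·6 = 36 ≡ 10 = α_3. Error position i = 3.
  Consistency check: S_2/S_1 = 8·11 = 88 ≡ 10 = α_err ✓ (single-error assumption holds).
Step 4: error magnitude e = S_0/v_3 = S_0·∏_{j≠3}(α_3 − α_j) = 11·10 = 110 ≡ 6 (mod 13).
Step 5: correct position 3: c_3 = r_3 − e = 6 − 6 ≡ 0 (mod 13). Hence c = [1, 11, 0, 3, 8].
  Check: interpolating c through the α_i gives m(x) = 4 + 10·x (degree < 2) with m(α_i) = c_i for every i, so c is indeed a codeword.


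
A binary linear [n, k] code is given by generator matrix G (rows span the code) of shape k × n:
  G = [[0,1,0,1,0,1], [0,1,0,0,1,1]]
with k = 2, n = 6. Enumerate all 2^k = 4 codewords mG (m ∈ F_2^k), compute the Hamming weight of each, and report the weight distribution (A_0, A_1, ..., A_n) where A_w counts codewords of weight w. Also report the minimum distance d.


Weight distribution: A_0 = 1, A_2 = 1, A_3 = 2. Minimum distance d = 2.

Enumerate all 2^2 = 4 messages m ∈ F_2^2.
For each, compute codeword c = mG in F_2^6, then tally its weight.
  m = 00 → c = 000000, weight = 0.
  m = 10 → c = 010101, weight = 3.
  m = 01 → c = 010011, weight = 3.
  m = 11 → c = 000110, weight = 2.
Tally weights:
  weight 0: 1 codewords.
  weight 2: 1 codewords.
  weight 3: 2 codewords.
Minimum distance d = smallest w > 0 with A_w > 0 = 2.
Sanity: Σ A_w = 4 = 2^2 = 4 ✓.


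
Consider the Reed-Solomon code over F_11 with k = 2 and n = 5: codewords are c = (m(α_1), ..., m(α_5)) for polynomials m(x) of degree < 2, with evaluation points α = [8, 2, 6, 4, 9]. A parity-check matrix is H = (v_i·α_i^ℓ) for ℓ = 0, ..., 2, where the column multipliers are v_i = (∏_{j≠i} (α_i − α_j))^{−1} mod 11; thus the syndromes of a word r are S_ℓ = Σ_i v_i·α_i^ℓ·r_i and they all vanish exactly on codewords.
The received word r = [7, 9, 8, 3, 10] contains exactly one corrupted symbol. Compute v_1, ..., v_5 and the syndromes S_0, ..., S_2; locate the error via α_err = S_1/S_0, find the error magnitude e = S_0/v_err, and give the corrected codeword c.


S = (7, 1, 8), error at position 1, error magnitude e = 5, c = [2, 9, 8, 3, 10].

Step 1: column multipliers v_i = (∏_{j≠i}(α_i − α_j))^{−1} mod 11.
  i = 1 (α = 8): (8−2)(8−6)(8−4)(8−9) = 6·2·4·(−1) = −48 ≡ 7, so v_1 = 7^{−1} = 8 (mod 11).
  i = 2 (α = 2): (2−8)(2−6)(2−4)(2−9) = (−6)·(−4)·(−2)·(−7) = 336 ≡ 6, so v_2 = 6^{−1} = 2 (mod 11).
  i = 3 (α = 6): (6−8)(6−2)(6−4)(6−9) = (−2)·4·2·(−3) = 48 ≡ 4, so v_3 = 4^{−1} = 3 (mod 11).
  i = 4 (α = 4): (4−8)(4−2)(4−6)(4−9) = (−4)·2·(−2)·(−5) = −80 ≡ 8, so v_4 = 8^{−1} = 7 (mod 11).
  i = 5 (α = 9): (9−8)(9−2)(9−6)(9−4) = 1·7·3·5 = 105 ≡ 6, so v_5 = 6^{−1} = 2 (mod 11).
  v = [8, 2, 3, 7, 2].
Step 2: syndromes of r = [7, 9, 8, 3, 10] (all sums mod 11).
  S_0 = Σ v_i r_i = 8·7 + 2·9 + 3·8 + 7·3 + 2·10 = 139 ≡ 7.
  S_1 = Σ v_i α_i r_i = 8·8·7 + 2·2·9 + 3·6·8 + 7·4·3 + 2·9·10 = 892 ≡ 1.
  α_i^2 mod 11 = [9, 4, 3, 5, 4].
  S_2 = Σ v_i α_i^2 r_i = 8·9·7 + 2·4·9 + 3·3·8 + 7·5·3 + 2·4·10 = 833 ≡ 8.
  S = (7, 1, 8) ≠ 0, so r is not a codeword (an error is present).
Step 3: locate the error. For a single error e at position i, S_ℓ = v_i·e·α_i^ℓ, so α_err = S_1/S_0.
  S_0^{−1} = 7^{−1} = 8 (mod 11), so α_err = 1·8 = 8 ≡ 8 = α_1. Error position i = 1.
  Consistency check: S_2/S_1 = 8·1 = 8 ≡ 8 = α_err ✓ (single-error assumption holds).
Step 4: error magnitude e = S_0/v_1 = S_0·∏_{j≠1}(α_1 − α_j) = 7·7 = 49 ≡ 5 (mod 11).
Step 5: correct position 1: c_1 = r_1 − e = 7 − 5 ≡ 2 (mod 11). Hence c = [2, 9, 8, 3, 10].
  Check: interpolating c through the α_i gives m(x) = 4 + 8·x (degree < 2) with m(α_i) = c_i for every i, so c is indeed a codeword.
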